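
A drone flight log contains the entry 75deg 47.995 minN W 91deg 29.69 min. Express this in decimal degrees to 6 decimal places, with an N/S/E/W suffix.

75.799917° N, 91.494833° W

φ: 47.995′ = 0.799917°; total 75.7999167
λ: 91 + 29.69/60 = 91.4948333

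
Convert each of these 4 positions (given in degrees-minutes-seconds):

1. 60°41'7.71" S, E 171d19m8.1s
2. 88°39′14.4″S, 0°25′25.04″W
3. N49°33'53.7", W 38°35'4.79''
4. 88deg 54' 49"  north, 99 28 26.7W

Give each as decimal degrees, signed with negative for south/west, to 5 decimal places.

1. -60.68548, 171.31892
2. -88.65400, -0.42362
3. 49.56492, -38.58466
4. 88.91361, -99.47408

Point 1:
  Lat: 60 + 41/60 + 7.71/3600 = 60.685475
  S ⇒ negate
  Longitude: 171 + 19/60 + 8.1/3600 = 171.318917
  E → positive
Point 2:
  φ: 88° + 39/60 + 14.4/3600 = 88 + 0.650000 + 0.004000 = 88.654000
  S → negative
  λ: 0 + 25/60 + 25.04/3600 = 0.423622
  hemisphere W, so the sign is −
Point 3:
  φ: 49 + 33/60 + 53.7/3600 = 49.564917
  N ⇒ keep positive
  Longitude: 38 + 35/60 + 4.79/3600 = 38.584664
  W → negative
Point 4:
  Lat: 88 + 54/60 + 49/3600 = 88.913611
  N ⇒ keep positive
  Lon: 28′ + 26.7″ = 28.44500′; 99 + 28.44500/60 = 99.474083
  W ⇒ negate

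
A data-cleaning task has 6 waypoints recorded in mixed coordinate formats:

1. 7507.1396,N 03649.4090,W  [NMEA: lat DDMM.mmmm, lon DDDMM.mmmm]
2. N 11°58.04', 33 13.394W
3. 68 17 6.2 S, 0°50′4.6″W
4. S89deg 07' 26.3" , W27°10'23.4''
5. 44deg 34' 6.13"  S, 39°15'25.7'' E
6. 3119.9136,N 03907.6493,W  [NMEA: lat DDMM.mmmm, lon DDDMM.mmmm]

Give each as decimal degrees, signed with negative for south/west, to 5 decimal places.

Point 1:
  Lat: split at 2 digits → 75° and 7.1396′; 75 + 7.1396/60 = 75.118993
  N → positive
  Lon: split at 3 digits → 036° and 49.409′; 36 + 49.409/60 = 36.823483
  hemisphere W, so the sign is −
Point 2:
  φ: 58.04′ = 0.967333°; total 11.967333
  N ⇒ keep positive
  λ: 13.394′ = 0.223233°; total 33.223233
  W → negative
Point 3:
  Latitude: 68 + 17/60 + 6.2/3600 = 68.285056
  S → negative
  Longitude: 0 + 50/60 + 4.6/3600 = 0.834611
  W ⇒ negate
Point 4:
  Lat: 89 + 7/60 + 26.3/3600 = 89.123972
  hemisphere S, so the sign is −
  Lon: 27° + 10/60 + 23.4/3600 = 27 + 0.166667 + 0.006500 = 27.173167
  hemisphere W, so the sign is −
Point 5:
  Lat: 44° + 34/60 + 6.13/3600 = 44 + 0.566667 + 0.001703 = 44.568369
  hemisphere S, so the sign is −
  λ: 39 + 15/60 + 25.7/3600 = 39.257139
  E ⇒ keep positive
Point 6:
  Latitude: split at 2 digits → 31° and 19.9136′; 31 + 19.9136/60 = 31.331893
  N → positive
  Lon: split at 3 digits → 039° and 7.6493′; 39 + 7.6493/60 = 39.127488
  W → negative

1. 75.11899, -36.82348
2. 11.96733, -33.22323
3. -68.28506, -0.83461
4. -89.12397, -27.17317
5. -44.56837, 39.25714
6. 31.33189, -39.12749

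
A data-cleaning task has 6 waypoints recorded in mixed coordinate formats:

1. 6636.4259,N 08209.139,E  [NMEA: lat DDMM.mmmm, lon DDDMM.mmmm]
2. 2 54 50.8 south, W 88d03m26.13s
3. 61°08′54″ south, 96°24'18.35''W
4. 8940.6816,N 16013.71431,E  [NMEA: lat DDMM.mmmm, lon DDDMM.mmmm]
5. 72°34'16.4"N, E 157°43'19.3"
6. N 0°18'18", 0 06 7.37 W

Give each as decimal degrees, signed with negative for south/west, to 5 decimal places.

1. 66.60710, 82.15232
2. -2.91411, -88.05726
3. -61.14833, -96.40510
4. 89.67803, 160.22857
5. 72.57122, 157.72203
6. 0.30500, -0.10205

Point 1:
  Latitude: split at 2 digits → 66° and 36.4259′; 66 + 36.4259/60 = 66.607098
  N ⇒ keep positive
  Lon: split at 3 digits → 082° and 9.139′; 82 + 9.139/60 = 82.152317
  E → positive
Point 2:
  Latitude: 2° + 54/60 + 50.8/3600 = 2 + 0.900000 + 0.014111 = 2.914111
  S ⇒ negate
  λ: 88° + 3/60 + 26.13/3600 = 88 + 0.050000 + 0.007258 = 88.057258
  W → negative
Point 3:
  Lat: 8′ + 54″ = 8.90000′; 61 + 8.90000/60 = 61.148333
  S ⇒ negate
  Longitude: 24′ + 18.35″ = 24.30583′; 96 + 24.30583/60 = 96.405097
  hemisphere W, so the sign is −
Point 4:
  Lat: split at 2 digits → 89° and 40.6816′; 89 + 40.6816/60 = 89.678027
  N → positive
  Longitude: split at 3 digits → 160° and 13.71431′; 160 + 13.71431/60 = 160.228572
  E → positive
Point 5:
  φ: 72 + 34/60 + 16.4/3600 = 72.571222
  N → positive
  λ: 157° + 43/60 + 19.3/3600 = 157 + 0.716667 + 0.005361 = 157.722028
  E ⇒ keep positive
Point 6:
  Latitude: 18′ + 18″ = 18.30000′; 0 + 18.30000/60 = 0.305000
  N → positive
  λ: 0 + 6/60 + 7.37/3600 = 0.102047
  hemisphere W, so the sign is −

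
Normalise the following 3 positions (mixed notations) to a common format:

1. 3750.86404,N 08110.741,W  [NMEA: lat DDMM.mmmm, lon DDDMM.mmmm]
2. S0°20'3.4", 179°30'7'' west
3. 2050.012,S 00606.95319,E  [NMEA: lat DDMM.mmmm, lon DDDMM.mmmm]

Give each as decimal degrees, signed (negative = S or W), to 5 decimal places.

Point 1:
  φ: split at 2 digits → 37° and 50.86404′; 37 + 50.86404/60 = 37.847734
  N → positive
  Lon: degrees = first 3 digits = 81, minutes = 10.741; 81 + 10.741/60 = 81.179017
  W → negative
Point 2:
  Latitude: 0° + 20/60 + 3.4/3600 = 0 + 0.333333 + 0.000944 = 0.334278
  S ⇒ negate
  λ: 179 + 30/60 + 7/3600 = 179.501944
  W ⇒ negate
Point 3:
  Latitude: degrees = first 2 digits = 20, minutes = 50.012; 20 + 50.012/60 = 20.833533
  S ⇒ negate
  Longitude: degrees = first 3 digits = 6, minutes = 6.95319; 6 + 6.95319/60 = 6.115887
  E ⇒ keep positive

1. 37.84773, -81.17902
2. -0.33428, -179.50194
3. -20.83353, 6.11589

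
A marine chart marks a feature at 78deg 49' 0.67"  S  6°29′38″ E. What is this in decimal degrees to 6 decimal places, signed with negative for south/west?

-78.816853, 6.493889

φ: 49′ + 0.67″ = 49.01117′; 78 + 49.01117/60 = 78.8168528
S → negative
λ: 6 + 29/60 + 38/3600 = 6.4938889
E → positive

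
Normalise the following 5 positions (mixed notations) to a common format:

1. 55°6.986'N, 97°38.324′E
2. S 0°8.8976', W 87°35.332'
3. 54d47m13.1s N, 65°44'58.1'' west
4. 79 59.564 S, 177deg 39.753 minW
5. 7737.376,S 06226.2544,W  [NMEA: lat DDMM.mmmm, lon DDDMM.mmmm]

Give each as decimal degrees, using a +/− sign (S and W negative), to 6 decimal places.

1. 55.116433, 97.638733
2. -0.148293, -87.588867
3. 54.786972, -65.749472
4. -79.992733, -177.662550
5. -77.622933, -62.437573

Point 1:
  φ: 6.986′ = 0.116433°; total 55.1164333
  N ⇒ keep positive
  Lon: 38.324′ = 0.638733°; total 97.6387333
  E ⇒ keep positive
Point 2:
  Latitude: 8.8976′ = 0.148293°; total 0.1482933
  hemisphere S, so the sign is −
  Longitude: 87 + 35.332/60 = 87.5888667
  W ⇒ negate
Point 3:
  φ: 47′ + 13.1″ = 47.21833′; 54 + 47.21833/60 = 54.7869722
  N ⇒ keep positive
  Lon: 65 + 44/60 + 58.1/3600 = 65.7494722
  W → negative
Point 4:
  Latitude: 59.564′ = 0.992733°; total 79.9927333
  S → negative
  Longitude: 177 + 39.753/60 = 177.6625500
  W → negative
Point 5:
  Lat: split at 2 digits → 77° and 37.376′; 77 + 37.376/60 = 77.6229333
  hemisphere S, so the sign is −
  Lon: degrees = first 3 digits = 62, minutes = 26.2544; 62 + 26.2544/60 = 62.4375733
  W → negative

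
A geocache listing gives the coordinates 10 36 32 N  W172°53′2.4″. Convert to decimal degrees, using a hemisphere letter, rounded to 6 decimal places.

10.608889° N, 172.884000° W

Lat: 10° + 36/60 + 32/3600 = 10 + 0.600000 + 0.008889 = 10.6088889
λ: 172 + 53/60 + 2.4/3600 = 172.8840000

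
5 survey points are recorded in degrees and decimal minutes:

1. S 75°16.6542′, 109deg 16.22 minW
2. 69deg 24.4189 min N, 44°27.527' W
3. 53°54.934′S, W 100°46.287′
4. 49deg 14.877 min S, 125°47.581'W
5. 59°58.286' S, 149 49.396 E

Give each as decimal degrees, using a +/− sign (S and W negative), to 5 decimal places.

Point 1:
  Lat: 75 + 16.6542/60 = 75.277570
  S ⇒ negate
  Lon: 109 + 16.22/60 = 109.270333
  W ⇒ negate
Point 2:
  φ: 24.4189′ = 0.406982°; total 69.406982
  N → positive
  Lon: 44 + 27.527/60 = 44.458783
  hemisphere W, so the sign is −
Point 3:
  Latitude: 54.934′ = 0.915567°; total 53.915567
  S → negative
  Longitude: 46.287′ = 0.771450°; total 100.771450
  hemisphere W, so the sign is −
Point 4:
  Latitude: 14.877′ = 0.247950°; total 49.247950
  S ⇒ negate
  Lon: 47.581′ = 0.793017°; total 125.793017
  W → negative
Point 5:
  φ: 59 + 58.286/60 = 59.971433
  S ⇒ negate
  Lon: 149 + 49.396/60 = 149.823267
  E ⇒ keep positive

1. -75.27757, -109.27033
2. 69.40698, -44.45878
3. -53.91557, -100.77145
4. -49.24795, -125.79302
5. -59.97143, 149.82327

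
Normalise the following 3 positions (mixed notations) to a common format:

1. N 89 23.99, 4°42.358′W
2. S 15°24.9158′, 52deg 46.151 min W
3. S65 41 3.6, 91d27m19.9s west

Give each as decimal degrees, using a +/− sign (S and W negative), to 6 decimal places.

Point 1:
  Latitude: 23.99′ = 0.399833°; total 89.3998333
  N → positive
  Longitude: 4 + 42.358/60 = 4.7059667
  W ⇒ negate
Point 2:
  φ: 24.9158′ = 0.415263°; total 15.4152633
  hemisphere S, so the sign is −
  Lon: 52 + 46.151/60 = 52.7691833
  W ⇒ negate
Point 3:
  φ: 65° + 41/60 + 3.6/3600 = 65 + 0.683333 + 0.001000 = 65.6843333
  S → negative
  Longitude: 91 + 27/60 + 19.9/3600 = 91.4555278
  W → negative

1. 89.399833, -4.705967
2. -15.415263, -52.769183
3. -65.684333, -91.455528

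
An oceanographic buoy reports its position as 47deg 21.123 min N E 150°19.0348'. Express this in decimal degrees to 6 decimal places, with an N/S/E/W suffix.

Lat: 47 + 21.123/60 = 47.3520500
Lon: 150 + 19.0348/60 = 150.3172467

47.352050° N, 150.317247° E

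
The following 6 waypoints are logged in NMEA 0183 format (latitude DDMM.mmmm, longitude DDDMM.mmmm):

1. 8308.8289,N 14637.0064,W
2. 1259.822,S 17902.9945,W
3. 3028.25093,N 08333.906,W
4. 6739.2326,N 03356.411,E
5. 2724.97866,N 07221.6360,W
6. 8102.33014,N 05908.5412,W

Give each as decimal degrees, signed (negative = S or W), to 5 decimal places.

1. 83.14715, -146.61677
2. -12.99703, -179.04991
3. 30.47085, -83.56510
4. 67.65388, 33.94018
5. 27.41631, -72.36060
6. 81.03884, -59.14235

Point 1:
  Latitude: split at 2 digits → 83° and 8.8289′; 83 + 8.8289/60 = 83.147148
  N → positive
  λ: split at 3 digits → 146° and 37.0064′; 146 + 37.0064/60 = 146.616773
  hemisphere W, so the sign is −
Point 2:
  Latitude: degrees = first 2 digits = 12, minutes = 59.822; 12 + 59.822/60 = 12.997033
  S → negative
  λ: split at 3 digits → 179° and 2.9945′; 179 + 2.9945/60 = 179.049908
  W → negative
Point 3:
  φ: split at 2 digits → 30° and 28.25093′; 30 + 28.25093/60 = 30.470849
  N → positive
  Lon: degrees = first 3 digits = 83, minutes = 33.906; 83 + 33.906/60 = 83.565100
  W → negative
Point 4:
  Lat: degrees = first 2 digits = 67, minutes = 39.2326; 67 + 39.2326/60 = 67.653877
  N → positive
  Longitude: degrees = first 3 digits = 33, minutes = 56.411; 33 + 56.411/60 = 33.940183
  E → positive
Point 5:
  Latitude: split at 2 digits → 27° and 24.97866′; 27 + 24.97866/60 = 27.416311
  N → positive
  λ: degrees = first 3 digits = 72, minutes = 21.636; 72 + 21.636/60 = 72.360600
  W ⇒ negate
Point 6:
  Lat: degrees = first 2 digits = 81, minutes = 2.33014; 81 + 2.33014/60 = 81.038836
  N ⇒ keep positive
  Lon: degrees = first 3 digits = 59, minutes = 8.5412; 59 + 8.5412/60 = 59.142353
  hemisphere W, so the sign is −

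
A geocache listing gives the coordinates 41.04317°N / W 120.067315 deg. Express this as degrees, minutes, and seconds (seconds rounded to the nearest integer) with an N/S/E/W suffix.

φ: 0.043170 × 60 = 2.59020′ → 2′, remainder × 60 = 35.41″
λ: whole degrees 120; 4.03890′ → 4′ and 2.33″

41°02′35″ N, 120°04′2″ W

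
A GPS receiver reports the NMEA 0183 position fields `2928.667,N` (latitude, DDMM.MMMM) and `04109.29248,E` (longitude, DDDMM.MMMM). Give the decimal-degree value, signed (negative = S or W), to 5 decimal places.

29.47778, 41.15487

Latitude: degrees = first 2 digits = 29, minutes = 28.667; 29 + 28.667/60 = 29.477783
N → positive
λ: degrees = first 3 digits = 41, minutes = 9.29248; 41 + 9.29248/60 = 41.154875
E ⇒ keep positive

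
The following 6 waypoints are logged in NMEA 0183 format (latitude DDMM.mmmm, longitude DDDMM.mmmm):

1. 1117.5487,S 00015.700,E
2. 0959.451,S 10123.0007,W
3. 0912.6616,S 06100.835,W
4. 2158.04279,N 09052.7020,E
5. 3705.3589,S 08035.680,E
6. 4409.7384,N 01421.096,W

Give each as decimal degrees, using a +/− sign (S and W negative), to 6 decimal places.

1. -11.292478, 0.261667
2. -9.990850, -101.383345
3. -9.211027, -61.013917
4. 21.967380, 90.878367
5. -37.089315, 80.594667
6. 44.162307, -14.351600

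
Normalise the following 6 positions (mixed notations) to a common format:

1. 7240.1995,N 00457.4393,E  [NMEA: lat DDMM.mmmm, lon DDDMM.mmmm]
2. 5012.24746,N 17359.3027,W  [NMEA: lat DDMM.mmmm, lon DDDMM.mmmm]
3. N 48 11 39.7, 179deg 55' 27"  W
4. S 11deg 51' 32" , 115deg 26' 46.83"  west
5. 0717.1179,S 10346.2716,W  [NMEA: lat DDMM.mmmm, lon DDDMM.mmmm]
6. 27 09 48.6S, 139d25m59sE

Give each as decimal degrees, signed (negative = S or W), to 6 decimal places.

Point 1:
  Lat: degrees = first 2 digits = 72, minutes = 40.1995; 72 + 40.1995/60 = 72.6699917
  N ⇒ keep positive
  Lon: split at 3 digits → 004° and 57.4393′; 4 + 57.4393/60 = 4.9573217
  E → positive
Point 2:
  Lat: degrees = first 2 digits = 50, minutes = 12.24746; 50 + 12.24746/60 = 50.2041243
  N → positive
  Longitude: degrees = first 3 digits = 173, minutes = 59.3027; 173 + 59.3027/60 = 173.9883783
  W ⇒ negate
Point 3:
  Latitude: 48 + 11/60 + 39.7/3600 = 48.1943611
  N → positive
  Longitude: 55′ + 27″ = 55.45000′; 179 + 55.45000/60 = 179.9241667
  W ⇒ negate
Point 4:
  Lat: 11 + 51/60 + 32/3600 = 11.8588889
  S ⇒ negate
  Longitude: 115° + 26/60 + 46.83/3600 = 115 + 0.433333 + 0.013008 = 115.4463417
  W ⇒ negate
Point 5:
  Lat: degrees = first 2 digits = 7, minutes = 17.1179; 7 + 17.1179/60 = 7.2852983
  hemisphere S, so the sign is −
  Longitude: split at 3 digits → 103° and 46.2716′; 103 + 46.2716/60 = 103.7711933
  hemisphere W, so the sign is −
Point 6:
  Lat: 9′ + 48.6″ = 9.81000′; 27 + 9.81000/60 = 27.1635000
  hemisphere S, so the sign is −
  Lon: 25′ + 59″ = 25.98333′; 139 + 25.98333/60 = 139.4330556
  E → positive

1. 72.669992, 4.957322
2. 50.204124, -173.988378
3. 48.194361, -179.924167
4. -11.858889, -115.446342
5. -7.285298, -103.771193
6. -27.163500, 139.433056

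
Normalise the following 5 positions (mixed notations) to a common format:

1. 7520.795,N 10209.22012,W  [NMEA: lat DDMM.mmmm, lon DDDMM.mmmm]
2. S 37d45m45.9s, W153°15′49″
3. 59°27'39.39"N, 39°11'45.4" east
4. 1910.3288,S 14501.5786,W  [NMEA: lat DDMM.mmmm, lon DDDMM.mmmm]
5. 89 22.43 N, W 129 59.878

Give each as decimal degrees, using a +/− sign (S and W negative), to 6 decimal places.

Point 1:
  Latitude: split at 2 digits → 75° and 20.795′; 75 + 20.795/60 = 75.3465833
  N → positive
  Longitude: split at 3 digits → 102° and 9.22012′; 102 + 9.22012/60 = 102.1536687
  W ⇒ negate
Point 2:
  φ: 45′ + 45.9″ = 45.76500′; 37 + 45.76500/60 = 37.7627500
  hemisphere S, so the sign is −
  λ: 15′ + 49″ = 15.81667′; 153 + 15.81667/60 = 153.2636111
  W → negative
Point 3:
  φ: 59° + 27/60 + 39.39/3600 = 59 + 0.450000 + 0.010942 = 59.4609417
  N ⇒ keep positive
  Longitude: 39° + 11/60 + 45.4/3600 = 39 + 0.183333 + 0.012611 = 39.1959444
  E ⇒ keep positive
Point 4:
  Latitude: degrees = first 2 digits = 19, minutes = 10.3288; 19 + 10.3288/60 = 19.1721467
  hemisphere S, so the sign is −
  Lon: degrees = first 3 digits = 145, minutes = 1.5786; 145 + 1.5786/60 = 145.0263100
  W ⇒ negate
Point 5:
  Lat: 22.43′ = 0.373833°; total 89.3738333
  N → positive
  λ: 59.878′ = 0.997967°; total 129.9979667
  W → negative

1. 75.346583, -102.153669
2. -37.762750, -153.263611
3. 59.460942, 39.195944
4. -19.172147, -145.026310
5. 89.373833, -129.997967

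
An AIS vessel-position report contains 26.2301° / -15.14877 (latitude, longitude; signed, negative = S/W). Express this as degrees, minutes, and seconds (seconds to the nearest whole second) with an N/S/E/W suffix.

Lat: whole degrees 26; 13.80600′ → 13′ and 48.36″
Longitude is negative → W; |value| = 15.148770
λ: whole degrees 15; 8.92620′ → 8′ and 55.57″

26°13′48″ N, 15°08′56″ W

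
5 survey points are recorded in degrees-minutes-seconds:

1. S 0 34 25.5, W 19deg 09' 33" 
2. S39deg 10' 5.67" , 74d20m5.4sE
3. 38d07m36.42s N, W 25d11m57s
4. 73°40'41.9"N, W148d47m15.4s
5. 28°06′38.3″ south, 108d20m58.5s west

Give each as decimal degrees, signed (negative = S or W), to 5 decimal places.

Point 1:
  Latitude: 34′ + 25.5″ = 34.42500′; 0 + 34.42500/60 = 0.573750
  S ⇒ negate
  λ: 9′ + 33″ = 9.55000′; 19 + 9.55000/60 = 19.159167
  W ⇒ negate
Point 2:
  Latitude: 10′ + 5.67″ = 10.09450′; 39 + 10.09450/60 = 39.168242
  hemisphere S, so the sign is −
  Lon: 74 + 20/60 + 5.4/3600 = 74.334833
  E ⇒ keep positive
Point 3:
  Latitude: 38 + 7/60 + 36.42/3600 = 38.126783
  N → positive
  λ: 25° + 11/60 + 57/3600 = 25 + 0.183333 + 0.015833 = 25.199167
  hemisphere W, so the sign is −
Point 4:
  φ: 73 + 40/60 + 41.9/3600 = 73.678306
  N ⇒ keep positive
  Lon: 148 + 47/60 + 15.4/3600 = 148.787611
  W → negative
Point 5:
  Lat: 28 + 6/60 + 38.3/3600 = 28.110639
  S ⇒ negate
  Longitude: 108° + 20/60 + 58.5/3600 = 108 + 0.333333 + 0.016250 = 108.349583
  hemisphere W, so the sign is −

1. -0.57375, -19.15917
2. -39.16824, 74.33483
3. 38.12678, -25.19917
4. 73.67831, -148.78761
5. -28.11064, -108.34958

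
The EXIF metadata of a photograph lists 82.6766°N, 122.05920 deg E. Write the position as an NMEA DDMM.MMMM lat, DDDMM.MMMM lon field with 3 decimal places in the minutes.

8240.596,N / 12203.552,E

Lat: fractional part 0.676600 → 40.59600 minutes
Longitude: fractional part 0.059200 → 3.55200 minutes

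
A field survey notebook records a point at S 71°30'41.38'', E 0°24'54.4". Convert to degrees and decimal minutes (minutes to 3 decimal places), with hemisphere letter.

71° 30.690′ S, 0° 24.907′ E

Lat: seconds/60 = 0.68967; minutes = 30 + 0.68967 = 30.68967
λ: seconds/60 = 0.90667; minutes = 24 + 0.90667 = 24.90667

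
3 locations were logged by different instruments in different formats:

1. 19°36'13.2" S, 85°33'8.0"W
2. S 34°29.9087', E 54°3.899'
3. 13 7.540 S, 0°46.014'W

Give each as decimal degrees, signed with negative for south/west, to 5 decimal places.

Point 1:
  φ: 19° + 36/60 + 13.2/3600 = 19 + 0.600000 + 0.003667 = 19.603667
  S ⇒ negate
  Longitude: 85 + 33/60 + 8/3600 = 85.552222
  W ⇒ negate
Point 2:
  Lat: 34 + 29.9087/60 = 34.498478
  hemisphere S, so the sign is −
  Longitude: 54 + 3.899/60 = 54.064983
  E → positive
Point 3:
  φ: 7.54′ = 0.125667°; total 13.125667
  S → negative
  Lon: 46.014′ = 0.766900°; total 0.766900
  W → negative

1. -19.60367, -85.55222
2. -34.49848, 54.06498
3. -13.12567, -0.76690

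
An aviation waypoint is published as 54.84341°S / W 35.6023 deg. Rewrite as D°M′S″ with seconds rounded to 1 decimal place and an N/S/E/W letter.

54°50′36.3″ S, 35°36′8.3″ W

Latitude: 0.843410° → 50.60460′; 0.60460 × 60 = 36.276″
λ: 0.602300 × 60 = 36.13800′ → 36′, remainder × 60 = 8.280″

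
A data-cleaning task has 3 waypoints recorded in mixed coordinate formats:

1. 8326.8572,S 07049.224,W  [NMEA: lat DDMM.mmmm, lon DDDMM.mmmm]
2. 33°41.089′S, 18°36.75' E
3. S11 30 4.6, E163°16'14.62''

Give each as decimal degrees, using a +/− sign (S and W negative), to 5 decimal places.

1. -83.44762, -70.82040
2. -33.68482, 18.61250
3. -11.50128, 163.27073

Point 1:
  φ: split at 2 digits → 83° and 26.8572′; 83 + 26.8572/60 = 83.447620
  S → negative
  Longitude: split at 3 digits → 070° and 49.224′; 70 + 49.224/60 = 70.820400
  hemisphere W, so the sign is −
Point 2:
  φ: 33 + 41.089/60 = 33.684817
  S → negative
  λ: 36.75′ = 0.612500°; total 18.612500
  E → positive
Point 3:
  Lat: 30′ + 4.6″ = 30.07667′; 11 + 30.07667/60 = 11.501278
  S → negative
  Longitude: 16′ + 14.62″ = 16.24367′; 163 + 16.24367/60 = 163.270728
  E → positive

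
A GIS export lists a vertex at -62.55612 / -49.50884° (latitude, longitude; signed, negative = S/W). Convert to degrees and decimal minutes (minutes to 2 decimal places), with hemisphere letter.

62° 33.37′ S, 49° 30.53′ W

Latitude is negative → S; |value| = 62.556120
Latitude: minutes = (62.556120 − 62) × 60 = 33.3672
Longitude is negative → W; |value| = 49.508840
Lon: fractional part 0.508840 → 30.5304 minutes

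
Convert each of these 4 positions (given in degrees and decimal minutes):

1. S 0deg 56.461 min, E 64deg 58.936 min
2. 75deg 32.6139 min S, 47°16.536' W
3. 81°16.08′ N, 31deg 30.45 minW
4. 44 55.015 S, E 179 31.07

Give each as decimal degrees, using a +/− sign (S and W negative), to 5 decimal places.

1. -0.94102, 64.98227
2. -75.54357, -47.27560
3. 81.26800, -31.50750
4. -44.91692, 179.51783

Point 1:
  Lat: 0 + 56.461/60 = 0.941017
  S → negative
  Lon: 58.936′ = 0.982267°; total 64.982267
  E → positive
Point 2:
  Lat: 32.6139′ = 0.543565°; total 75.543565
  S → negative
  λ: 47 + 16.536/60 = 47.275600
  W ⇒ negate
Point 3:
  φ: 81 + 16.08/60 = 81.268000
  N → positive
  λ: 31 + 30.45/60 = 31.507500
  W → negative
Point 4:
  Latitude: 44 + 55.015/60 = 44.916917
  hemisphere S, so the sign is −
  Longitude: 179 + 31.07/60 = 179.517833
  E ⇒ keep positive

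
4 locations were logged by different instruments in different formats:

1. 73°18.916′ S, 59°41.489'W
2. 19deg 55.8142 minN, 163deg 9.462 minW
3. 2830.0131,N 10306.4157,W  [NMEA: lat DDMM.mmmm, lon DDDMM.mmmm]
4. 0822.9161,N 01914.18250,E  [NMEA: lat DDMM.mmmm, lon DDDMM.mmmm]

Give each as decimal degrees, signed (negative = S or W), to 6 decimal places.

Point 1:
  Lat: 18.916′ = 0.315267°; total 73.3152667
  hemisphere S, so the sign is −
  Longitude: 41.489′ = 0.691483°; total 59.6914833
  W → negative
Point 2:
  φ: 55.8142′ = 0.930237°; total 19.9302367
  N ⇒ keep positive
  λ: 9.462′ = 0.157700°; total 163.1577000
  W ⇒ negate
Point 3:
  Latitude: degrees = first 2 digits = 28, minutes = 30.0131; 28 + 30.0131/60 = 28.5002183
  N → positive
  Lon: degrees = first 3 digits = 103, minutes = 6.4157; 103 + 6.4157/60 = 103.1069283
  W → negative
Point 4:
  Lat: degrees = first 2 digits = 8, minutes = 22.9161; 8 + 22.9161/60 = 8.3819350
  N ⇒ keep positive
  Lon: degrees = first 3 digits = 19, minutes = 14.1825; 19 + 14.1825/60 = 19.2363750
  E → positive

1. -73.315267, -59.691483
2. 19.930237, -163.157700
3. 28.500218, -103.106928
4. 8.381935, 19.236375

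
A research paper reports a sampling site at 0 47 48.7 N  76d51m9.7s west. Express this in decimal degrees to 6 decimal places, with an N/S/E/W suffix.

Latitude: 0° + 47/60 + 48.7/3600 = 0 + 0.783333 + 0.013528 = 0.7968611
Longitude: 76 + 51/60 + 9.7/3600 = 76.8526944

0.796861° N, 76.852694° W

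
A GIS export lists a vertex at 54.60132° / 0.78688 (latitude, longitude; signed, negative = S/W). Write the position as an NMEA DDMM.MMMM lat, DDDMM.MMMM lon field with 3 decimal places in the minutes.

φ: 54° + 0.601320 × 60 = 54° 36.07920′
Longitude: fractional part 0.786880 → 47.21280 minutes

5436.079,N / 00047.213,E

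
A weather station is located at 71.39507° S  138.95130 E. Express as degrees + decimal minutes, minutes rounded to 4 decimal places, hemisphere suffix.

71° 23.7042′ S, 138° 57.0780′ E

φ: 71° + 0.395070 × 60 = 71° 23.704200′
Lon: minutes = (138.951300 − 138) × 60 = 57.078000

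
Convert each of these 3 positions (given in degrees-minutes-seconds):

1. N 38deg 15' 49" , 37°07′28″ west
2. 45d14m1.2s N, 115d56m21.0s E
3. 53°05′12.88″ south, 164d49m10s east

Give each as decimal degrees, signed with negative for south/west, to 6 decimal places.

1. 38.263611, -37.124444
2. 45.233667, 115.939167
3. -53.086911, 164.819444

Point 1:
  Latitude: 38° + 15/60 + 49/3600 = 38 + 0.250000 + 0.013611 = 38.2636111
  N ⇒ keep positive
  Longitude: 37° + 7/60 + 28/3600 = 37 + 0.116667 + 0.007778 = 37.1244444
  W ⇒ negate
Point 2:
  φ: 45 + 14/60 + 1.2/3600 = 45.2336667
  N → positive
  λ: 56′ + 21″ = 56.35000′; 115 + 56.35000/60 = 115.9391667
  E → positive
Point 3:
  Latitude: 53° + 5/60 + 12.88/3600 = 53 + 0.083333 + 0.003578 = 53.0869111
  hemisphere S, so the sign is −
  λ: 164 + 49/60 + 10/3600 = 164.8194444
  E → positive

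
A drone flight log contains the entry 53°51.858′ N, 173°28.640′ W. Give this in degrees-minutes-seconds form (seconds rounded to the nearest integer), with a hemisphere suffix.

53°51′51″ N, 173°28′38″ W

Lat: fractional minutes 0.85800 × 60 = 51.48″
Lon: 28.64000′ → 28′ and 0.64000 × 60 = 38.40″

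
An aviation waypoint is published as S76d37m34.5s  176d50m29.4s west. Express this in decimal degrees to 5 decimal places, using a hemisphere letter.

76.62625° S, 176.84150° W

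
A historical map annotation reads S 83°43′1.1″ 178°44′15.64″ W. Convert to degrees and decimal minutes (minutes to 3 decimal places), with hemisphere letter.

φ: 43 + 1.1/60 = 43.01833′
Lon: seconds/60 = 0.26067; minutes = 44 + 0.26067 = 44.26067

83° 43.018′ S, 178° 44.261′ W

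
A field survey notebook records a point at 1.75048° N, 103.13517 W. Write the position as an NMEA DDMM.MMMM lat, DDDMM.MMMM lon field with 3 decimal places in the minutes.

0145.029,N / 10308.110,W

Lat: 1° + 0.750480 × 60 = 1° 45.02880′
Lon: 103° + 0.135170 × 60 = 103° 8.11020′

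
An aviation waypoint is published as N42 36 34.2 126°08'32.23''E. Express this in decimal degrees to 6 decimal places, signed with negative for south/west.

Lat: 36′ + 34.2″ = 36.57000′; 42 + 36.57000/60 = 42.6095000
N → positive
λ: 8′ + 32.23″ = 8.53717′; 126 + 8.53717/60 = 126.1422861
E ⇒ keep positive

42.609500, 126.142286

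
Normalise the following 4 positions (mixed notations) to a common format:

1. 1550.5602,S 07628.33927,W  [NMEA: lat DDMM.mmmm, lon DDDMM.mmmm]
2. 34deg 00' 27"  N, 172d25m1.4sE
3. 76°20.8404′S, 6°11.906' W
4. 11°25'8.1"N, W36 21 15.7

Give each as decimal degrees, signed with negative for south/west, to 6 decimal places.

1. -15.842670, -76.472321
2. 34.007500, 172.417056
3. -76.347340, -6.198433
4. 11.418917, -36.354361

Point 1:
  Latitude: split at 2 digits → 15° and 50.5602′; 15 + 50.5602/60 = 15.8426700
  S ⇒ negate
  λ: degrees = first 3 digits = 76, minutes = 28.33927; 76 + 28.33927/60 = 76.4723212
  hemisphere W, so the sign is −
Point 2:
  Lat: 0′ + 27″ = 0.45000′; 34 + 0.45000/60 = 34.0075000
  N ⇒ keep positive
  λ: 172° + 25/60 + 1.4/3600 = 172 + 0.416667 + 0.000389 = 172.4170556
  E ⇒ keep positive
Point 3:
  Latitude: 20.8404′ = 0.347340°; total 76.3473400
  S → negative
  λ: 11.906′ = 0.198433°; total 6.1984333
  W ⇒ negate
Point 4:
  Lat: 11 + 25/60 + 8.1/3600 = 11.4189167
  N ⇒ keep positive
  Lon: 36 + 21/60 + 15.7/3600 = 36.3543611
  hemisphere W, so the sign is −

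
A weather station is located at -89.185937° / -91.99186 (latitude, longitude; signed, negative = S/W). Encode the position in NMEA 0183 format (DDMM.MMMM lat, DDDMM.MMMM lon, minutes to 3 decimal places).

Latitude is negative → S; |value| = 89.185937
Lat: fractional part 0.185937 → 11.15622 minutes
Longitude is negative → W; |value| = 91.991860
Longitude: 91° + 0.991860 × 60 = 91° 59.51160′

8911.156,S / 09159.512,W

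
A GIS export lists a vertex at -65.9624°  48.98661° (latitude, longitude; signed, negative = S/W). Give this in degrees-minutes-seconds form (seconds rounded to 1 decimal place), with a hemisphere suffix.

65°57′44.6″ S, 48°59′11.8″ E

Latitude is negative → S; |value| = 65.962400
φ: 0.962400 × 60 = 57.74400′ → 57′, remainder × 60 = 44.640″
Lon: 0.986610° → 59.19660′; 0.19660 × 60 = 11.796″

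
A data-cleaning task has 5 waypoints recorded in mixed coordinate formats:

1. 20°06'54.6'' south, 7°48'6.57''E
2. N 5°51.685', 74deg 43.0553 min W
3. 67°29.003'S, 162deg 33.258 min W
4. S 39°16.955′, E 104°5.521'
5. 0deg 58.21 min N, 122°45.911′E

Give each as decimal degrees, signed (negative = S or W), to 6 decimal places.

1. -20.115167, 7.801825
2. 5.861417, -74.717588
3. -67.483383, -162.554300
4. -39.282583, 104.092017
5. 0.970167, 122.765183

Point 1:
  Latitude: 6′ + 54.6″ = 6.91000′; 20 + 6.91000/60 = 20.1151667
  hemisphere S, so the sign is −
  λ: 7° + 48/60 + 6.57/3600 = 7 + 0.800000 + 0.001825 = 7.8018250
  E → positive
Point 2:
  Latitude: 5 + 51.685/60 = 5.8614167
  N → positive
  Longitude: 74 + 43.0553/60 = 74.7175883
  hemisphere W, so the sign is −
Point 3:
  φ: 67 + 29.003/60 = 67.4833833
  hemisphere S, so the sign is −
  Lon: 33.258′ = 0.554300°; total 162.5543000
  hemisphere W, so the sign is −
Point 4:
  Latitude: 16.955′ = 0.282583°; total 39.2825833
  S ⇒ negate
  Lon: 5.521′ = 0.092017°; total 104.0920167
  E → positive
Point 5:
  φ: 0 + 58.21/60 = 0.9701667
  N → positive
  λ: 122 + 45.911/60 = 122.7651833
  E ⇒ keep positive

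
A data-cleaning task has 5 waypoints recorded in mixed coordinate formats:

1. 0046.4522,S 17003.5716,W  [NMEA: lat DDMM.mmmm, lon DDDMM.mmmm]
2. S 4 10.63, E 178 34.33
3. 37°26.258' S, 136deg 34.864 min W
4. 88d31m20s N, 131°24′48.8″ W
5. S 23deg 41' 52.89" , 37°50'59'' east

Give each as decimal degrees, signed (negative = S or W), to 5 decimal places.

Point 1:
  φ: degrees = first 2 digits = 0, minutes = 46.4522; 0 + 46.4522/60 = 0.774203
  S ⇒ negate
  Longitude: split at 3 digits → 170° and 3.5716′; 170 + 3.5716/60 = 170.059527
  W ⇒ negate
Point 2:
  Latitude: 4 + 10.63/60 = 4.177167
  hemisphere S, so the sign is −
  Lon: 34.33′ = 0.572167°; total 178.572167
  E → positive
Point 3:
  Lat: 26.258′ = 0.437633°; total 37.437633
  S → negative
  λ: 34.864′ = 0.581067°; total 136.581067
  W → negative
Point 4:
  Lat: 88° + 31/60 + 20/3600 = 88 + 0.516667 + 0.005556 = 88.522222
  N → positive
  Longitude: 131 + 24/60 + 48.8/3600 = 131.413556
  W → negative
Point 5:
  Latitude: 41′ + 52.89″ = 41.88150′; 23 + 41.88150/60 = 23.698025
  hemisphere S, so the sign is −
  Lon: 37° + 50/60 + 59/3600 = 37 + 0.833333 + 0.016389 = 37.849722
  E ⇒ keep positive

1. -0.77420, -170.05953
2. -4.17717, 178.57217
3. -37.43763, -136.58107
4. 88.52222, -131.41356
5. -23.69803, 37.84972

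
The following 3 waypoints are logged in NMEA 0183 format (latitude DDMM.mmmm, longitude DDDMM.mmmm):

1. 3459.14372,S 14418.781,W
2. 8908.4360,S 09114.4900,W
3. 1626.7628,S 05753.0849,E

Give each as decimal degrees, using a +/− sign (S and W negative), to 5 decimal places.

1. -34.98573, -144.31302
2. -89.14060, -91.24150
3. -16.44605, 57.88475

Point 1:
  φ: degrees = first 2 digits = 34, minutes = 59.14372; 34 + 59.14372/60 = 34.985729
  hemisphere S, so the sign is −
  λ: split at 3 digits → 144° and 18.781′; 144 + 18.781/60 = 144.313017
  hemisphere W, so the sign is −
Point 2:
  Latitude: degrees = first 2 digits = 89, minutes = 8.436; 89 + 8.436/60 = 89.140600
  hemisphere S, so the sign is −
  Lon: split at 3 digits → 091° and 14.49′; 91 + 14.49/60 = 91.241500
  hemisphere W, so the sign is −
Point 3:
  Lat: split at 2 digits → 16° and 26.7628′; 16 + 26.7628/60 = 16.446047
  S → negative
  Lon: split at 3 digits → 057° and 53.0849′; 57 + 53.0849/60 = 57.884748
  E ⇒ keep positive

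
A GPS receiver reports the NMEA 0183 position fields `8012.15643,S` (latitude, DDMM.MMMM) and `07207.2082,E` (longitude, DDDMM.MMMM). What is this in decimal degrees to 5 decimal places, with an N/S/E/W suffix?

Latitude: degrees = first 2 digits = 80, minutes = 12.15643; 80 + 12.15643/60 = 80.202607
λ: degrees = first 3 digits = 72, minutes = 7.2082; 72 + 7.2082/60 = 72.120137

80.20261° S, 72.12014° E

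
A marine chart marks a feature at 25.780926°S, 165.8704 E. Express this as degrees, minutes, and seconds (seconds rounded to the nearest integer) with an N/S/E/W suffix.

φ: 0.780926 × 60 = 46.85556′ → 46′, remainder × 60 = 51.33″
Longitude: 0.870400° → 52.22400′; 0.22400 × 60 = 13.44″

25°46′51″ S, 165°52′13″ E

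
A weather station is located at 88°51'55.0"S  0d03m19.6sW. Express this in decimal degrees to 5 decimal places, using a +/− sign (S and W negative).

Lat: 88° + 51/60 + 55/3600 = 88 + 0.850000 + 0.015278 = 88.865278
hemisphere S, so the sign is −
λ: 0 + 3/60 + 19.6/3600 = 0.055444
hemisphere W, so the sign is −

-88.86528, -0.05544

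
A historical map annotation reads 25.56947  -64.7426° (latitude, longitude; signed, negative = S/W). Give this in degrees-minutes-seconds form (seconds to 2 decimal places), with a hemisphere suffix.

Lat: 0.569470 × 60 = 34.16820′ → 34′, remainder × 60 = 10.0920″
Longitude is negative → W; |value| = 64.742600
λ: 0.742600° → 44.55600′; 0.55600 × 60 = 33.3600″

25°34′10.09″ N, 64°44′33.36″ W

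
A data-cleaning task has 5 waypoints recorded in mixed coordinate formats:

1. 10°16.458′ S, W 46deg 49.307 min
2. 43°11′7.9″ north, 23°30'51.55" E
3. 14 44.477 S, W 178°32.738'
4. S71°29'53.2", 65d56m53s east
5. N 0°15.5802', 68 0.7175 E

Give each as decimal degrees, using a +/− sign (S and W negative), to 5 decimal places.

1. -10.27430, -46.82178
2. 43.18553, 23.51432
3. -14.74128, -178.54563
4. -71.49811, 65.94806
5. 0.25967, 68.01196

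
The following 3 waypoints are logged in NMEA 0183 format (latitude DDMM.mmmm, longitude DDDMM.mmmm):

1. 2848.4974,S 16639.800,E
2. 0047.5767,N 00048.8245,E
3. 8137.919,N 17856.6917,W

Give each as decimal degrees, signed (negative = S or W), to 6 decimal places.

1. -28.808290, 166.663333
2. 0.792945, 0.813742
3. 81.631983, -178.944862

Point 1:
  φ: degrees = first 2 digits = 28, minutes = 48.4974; 28 + 48.4974/60 = 28.8082900
  S ⇒ negate
  Lon: degrees = first 3 digits = 166, minutes = 39.8; 166 + 39.8/60 = 166.6633333
  E → positive
Point 2:
  Lat: split at 2 digits → 00° and 47.5767′; 0 + 47.5767/60 = 0.7929450
  N → positive
  Lon: degrees = first 3 digits = 0, minutes = 48.8245; 0 + 48.8245/60 = 0.8137417
  E → positive
Point 3:
  Latitude: split at 2 digits → 81° and 37.919′; 81 + 37.919/60 = 81.6319833
  N → positive
  λ: degrees = first 3 digits = 178, minutes = 56.6917; 178 + 56.6917/60 = 178.9448617
  W → negative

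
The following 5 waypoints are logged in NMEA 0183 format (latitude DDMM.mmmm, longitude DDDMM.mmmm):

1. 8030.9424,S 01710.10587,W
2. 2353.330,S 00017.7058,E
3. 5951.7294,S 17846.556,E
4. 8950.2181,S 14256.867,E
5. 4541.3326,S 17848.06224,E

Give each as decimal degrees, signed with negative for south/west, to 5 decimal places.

Point 1:
  Lat: split at 2 digits → 80° and 30.9424′; 80 + 30.9424/60 = 80.515707
  S ⇒ negate
  λ: split at 3 digits → 017° and 10.10587′; 17 + 10.10587/60 = 17.168431
  W ⇒ negate
Point 2:
  Latitude: split at 2 digits → 23° and 53.33′; 23 + 53.33/60 = 23.888833
  S ⇒ negate
  Lon: degrees = first 3 digits = 0, minutes = 17.7058; 0 + 17.7058/60 = 0.295097
  E → positive
Point 3:
  φ: degrees = first 2 digits = 59, minutes = 51.7294; 59 + 51.7294/60 = 59.862157
  S → negative
  Longitude: degrees = first 3 digits = 178, minutes = 46.556; 178 + 46.556/60 = 178.775933
  E ⇒ keep positive
Point 4:
  φ: degrees = first 2 digits = 89, minutes = 50.2181; 89 + 50.2181/60 = 89.836968
  S ⇒ negate
  λ: degrees = first 3 digits = 142, minutes = 56.867; 142 + 56.867/60 = 142.947783
  E → positive
Point 5:
  Latitude: split at 2 digits → 45° and 41.3326′; 45 + 41.3326/60 = 45.688877
  S ⇒ negate
  Longitude: split at 3 digits → 178° and 48.06224′; 178 + 48.06224/60 = 178.801037
  E ⇒ keep positive

1. -80.51571, -17.16843
2. -23.88883, 0.29510
3. -59.86216, 178.77593
4. -89.83697, 142.94778
5. -45.68888, 178.80104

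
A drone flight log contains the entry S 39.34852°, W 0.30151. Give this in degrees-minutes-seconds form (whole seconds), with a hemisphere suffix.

Lat: 0.348520 × 60 = 20.91120′ → 20′, remainder × 60 = 54.67″
λ: 0.301510° → 18.09060′; 0.09060 × 60 = 5.44″

39°20′55″ S, 0°18′5″ W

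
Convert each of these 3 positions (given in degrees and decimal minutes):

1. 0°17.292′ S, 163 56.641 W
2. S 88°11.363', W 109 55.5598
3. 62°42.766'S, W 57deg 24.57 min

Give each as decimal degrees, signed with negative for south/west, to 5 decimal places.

1. -0.28820, -163.94402
2. -88.18938, -109.92600
3. -62.71277, -57.40950

Point 1:
  φ: 0 + 17.292/60 = 0.288200
  S ⇒ negate
  λ: 56.641′ = 0.944017°; total 163.944017
  hemisphere W, so the sign is −
Point 2:
  φ: 88 + 11.363/60 = 88.189383
  S → negative
  Lon: 109 + 55.5598/60 = 109.925997
  W ⇒ negate
Point 3:
  φ: 42.766′ = 0.712767°; total 62.712767
  S → negative
  λ: 24.57′ = 0.409500°; total 57.409500
  hemisphere W, so the sign is −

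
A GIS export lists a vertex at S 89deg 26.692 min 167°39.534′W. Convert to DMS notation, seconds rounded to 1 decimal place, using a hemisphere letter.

89°26′41.5″ S, 167°39′32.0″ W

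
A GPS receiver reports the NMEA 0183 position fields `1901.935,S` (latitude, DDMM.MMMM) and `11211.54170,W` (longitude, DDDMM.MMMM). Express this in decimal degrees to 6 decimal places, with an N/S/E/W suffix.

Lat: degrees = first 2 digits = 19, minutes = 1.935; 19 + 1.935/60 = 19.0322500
Longitude: degrees = first 3 digits = 112, minutes = 11.5417; 112 + 11.5417/60 = 112.1923617

19.032250° S, 112.192362° W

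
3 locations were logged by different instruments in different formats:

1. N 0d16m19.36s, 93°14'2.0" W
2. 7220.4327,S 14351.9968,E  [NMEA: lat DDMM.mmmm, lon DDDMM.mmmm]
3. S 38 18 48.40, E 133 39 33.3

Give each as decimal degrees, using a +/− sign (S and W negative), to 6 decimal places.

Point 1:
  Lat: 0° + 16/60 + 19.36/3600 = 0 + 0.266667 + 0.005378 = 0.2720444
  N ⇒ keep positive
  λ: 93° + 14/60 + 2/3600 = 93 + 0.233333 + 0.000556 = 93.2338889
  W → negative
Point 2:
  Lat: split at 2 digits → 72° and 20.4327′; 72 + 20.4327/60 = 72.3405450
  S ⇒ negate
  Lon: split at 3 digits → 143° and 51.9968′; 143 + 51.9968/60 = 143.8666133
  E ⇒ keep positive
Point 3:
  Lat: 38 + 18/60 + 48.4/3600 = 38.3134444
  hemisphere S, so the sign is −
  λ: 39′ + 33.3″ = 39.55500′; 133 + 39.55500/60 = 133.6592500
  E → positive

1. 0.272044, -93.233889
2. -72.340545, 143.866613
3. -38.313444, 133.659250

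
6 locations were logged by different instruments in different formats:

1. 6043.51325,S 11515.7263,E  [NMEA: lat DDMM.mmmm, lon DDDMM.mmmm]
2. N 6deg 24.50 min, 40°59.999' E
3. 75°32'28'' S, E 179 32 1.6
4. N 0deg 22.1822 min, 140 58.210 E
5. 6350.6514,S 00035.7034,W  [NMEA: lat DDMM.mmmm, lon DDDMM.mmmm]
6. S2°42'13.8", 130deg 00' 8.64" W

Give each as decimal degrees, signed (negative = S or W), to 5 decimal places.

1. -60.72522, 115.26211
2. 6.40833, 40.99998
3. -75.54111, 179.53378
4. 0.36970, 140.97017
5. -63.84419, -0.59506
6. -2.70383, -130.00240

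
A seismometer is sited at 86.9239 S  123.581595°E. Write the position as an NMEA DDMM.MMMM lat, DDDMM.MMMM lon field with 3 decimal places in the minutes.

8655.434,S / 12334.896,E

φ: fractional part 0.923900 → 55.43400 minutes
Lon: 123° + 0.581595 × 60 = 123° 34.89570′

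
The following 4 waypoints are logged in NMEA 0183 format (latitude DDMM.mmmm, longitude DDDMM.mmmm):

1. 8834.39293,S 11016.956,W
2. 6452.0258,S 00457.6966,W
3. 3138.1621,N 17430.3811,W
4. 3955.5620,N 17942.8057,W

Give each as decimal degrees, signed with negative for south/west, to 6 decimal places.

1. -88.573216, -110.282600
2. -64.867097, -4.961610
3. 31.636035, -174.506352
4. 39.926033, -179.713428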